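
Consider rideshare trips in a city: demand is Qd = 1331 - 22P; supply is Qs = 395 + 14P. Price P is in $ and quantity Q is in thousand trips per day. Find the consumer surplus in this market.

The market clears where 1331 - 22P = 395 + 14P. Rearranging, 36P = 936, hence P* = 26.
From the demand curve, Q* = 1331 - 22(26) = 759.
Demand choke price (Qd = 0): P = 1331/22 = 60.5. Consumer surplus = ½ × (60.5 - 26) × 759 = 13092.75.

Consumer surplus = 13092.75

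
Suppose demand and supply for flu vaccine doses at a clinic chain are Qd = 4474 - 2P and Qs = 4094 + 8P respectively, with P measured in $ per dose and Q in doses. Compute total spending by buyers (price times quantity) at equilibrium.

Total spending by buyers = 167124

Equating demand and supply, 4474 - 2P = 4094 + 8P gives 10P = 380, so P* = 38.
Plugging P* into demand: Q* = 4474 - 2(38) = 4398.
Total spending by buyers = P* × Q* = 38 × 4398 = 167124.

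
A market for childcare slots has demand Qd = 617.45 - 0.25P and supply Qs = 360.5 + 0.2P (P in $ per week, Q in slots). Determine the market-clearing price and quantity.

P* = 571, Q* = 474.7

The market clears where 617.45 - 0.25P = 360.5 + 0.2P. Rearranging, 0.45P = 256.95, hence P* = 571.
Plugging P* into demand: Q* = 617.45 - 0.25(571) = 474.7.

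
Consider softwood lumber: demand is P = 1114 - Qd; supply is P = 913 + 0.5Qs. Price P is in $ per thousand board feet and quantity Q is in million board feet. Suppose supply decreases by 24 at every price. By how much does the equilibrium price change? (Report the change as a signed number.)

ΔP = 8

Inverting to quantity form: Qd = 1114 - P and Qs = -1826 + 2P.
Equating demand and supply, 1114 - P = -1826 + 2P gives 3P = 2940, so P* = 980.
Substitute back: Q* = 1114 - 980 = 134.
After the shift, supply is Qs = -1850 + 2P.
New equilibrium: 2964 = 3P, so P = 988 and Q = 126.
ΔP = 988 - 980 = 8.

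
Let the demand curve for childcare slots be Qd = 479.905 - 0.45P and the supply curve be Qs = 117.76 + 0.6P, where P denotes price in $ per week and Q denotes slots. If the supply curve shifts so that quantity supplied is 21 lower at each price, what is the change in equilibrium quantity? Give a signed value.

ΔQ = -9

Set Qd = Qs: 479.905 - 0.45P = 117.76 + 0.6P, so 362.145 = 1.05P and P* = 344.9.
Then Q* = 479.905 - 0.45(344.9) = 324.7.
After the shift, supply is Qs = 96.76 + 0.6P.
The new intersection has 383.145 = 1.05P, i.e. P = 364.9, Q = 315.7.
ΔQ = 315.7 - 324.7 = -9.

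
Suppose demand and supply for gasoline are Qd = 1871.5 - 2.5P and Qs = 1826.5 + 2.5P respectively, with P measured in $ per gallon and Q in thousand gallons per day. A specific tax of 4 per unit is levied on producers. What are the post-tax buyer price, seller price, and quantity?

With a tax of 4 on producers, they supply based on the net price P_s = P_b - 4, so Qs = 1816.5 + 2.5P_b.
Equate demand and the shifted supply: 1871.5 - 2.5P_b = 1816.5 + 2.5P_b, giving 5P_b = 55, so P_b = 11.
So P_s = 7 and the quantity traded is Q = 1871.5 - 2.5(11) = 1844.

P_b = 11, P_s = 7, Q = 1844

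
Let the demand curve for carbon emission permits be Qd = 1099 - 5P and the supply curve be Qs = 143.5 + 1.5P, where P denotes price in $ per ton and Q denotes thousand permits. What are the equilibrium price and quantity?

Set Qd = Qs: 1099 - 5P = 143.5 + 1.5P, so 955.5 = 6.5P and P* = 147.
Then Q* = 1099 - 5(147) = 364.

P* = 147, Q* = 364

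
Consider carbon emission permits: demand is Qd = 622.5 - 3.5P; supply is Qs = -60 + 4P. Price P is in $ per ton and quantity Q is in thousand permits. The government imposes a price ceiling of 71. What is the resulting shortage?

Shortage = 150

At P = 71: Qd = 374 and Qs = 224.
Shortage = Qd - Qs = 374 - 224 = 150.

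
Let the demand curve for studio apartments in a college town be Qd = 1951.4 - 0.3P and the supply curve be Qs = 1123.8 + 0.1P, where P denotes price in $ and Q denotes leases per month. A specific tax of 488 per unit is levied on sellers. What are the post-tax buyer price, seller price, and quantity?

Sellers keep P_s = P_b - 488 per unit, so supply in terms of the buyer price is Qs = 1075 + 0.1P_b.
Set Qd = Qs: 1951.4 - 0.3P_b = 1075 + 0.1P_b, so 876.4 = 0.4P_b and P_b = 2191.
So P_s = 1703 and the quantity traded is Q = 1951.4 - 0.3(2191) = 1294.1.

P_b = 2191, P_s = 1703, Q = 1294.1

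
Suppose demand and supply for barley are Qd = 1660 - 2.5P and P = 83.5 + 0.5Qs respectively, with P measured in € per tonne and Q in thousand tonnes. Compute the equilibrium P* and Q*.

P* = 406, Q* = 645

In direct form, Qs = -167 + 2P.
At equilibrium Qd = Qs, so 1660 - 2.5P = -167 + 2P; collecting terms, 1827 = 4.5P and P* = 406.
From the demand curve, Q* = 1660 - 2.5(406) = 645.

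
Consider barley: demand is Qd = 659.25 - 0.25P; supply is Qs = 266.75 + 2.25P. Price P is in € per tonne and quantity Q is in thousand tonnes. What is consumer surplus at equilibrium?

Consumer surplus = 768800

Set Qd = Qs: 659.25 - 0.25P = 266.75 + 2.25P, so 392.5 = 2.5P and P* = 157.
Plugging P* into demand: Q* = 659.25 - 0.25(157) = 620.
Demand choke price (Qd = 0): P = 659.25/0.25 = 2637. Consumer surplus = ½ × (2637 - 157) × 620 = 768800.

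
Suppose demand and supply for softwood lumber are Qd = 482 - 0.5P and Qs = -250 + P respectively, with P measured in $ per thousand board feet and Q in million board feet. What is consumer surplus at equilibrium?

Consumer surplus = 56644

Set Qd = Qs: 482 - 0.5P = -250 + P, so 732 = 1.5P and P* = 488.
Then Q* = 482 - 0.5(488) = 238.
Demand choke price (Qd = 0): P = 482/0.5 = 964. Consumer surplus = ½ × (964 - 488) × 238 = 56644.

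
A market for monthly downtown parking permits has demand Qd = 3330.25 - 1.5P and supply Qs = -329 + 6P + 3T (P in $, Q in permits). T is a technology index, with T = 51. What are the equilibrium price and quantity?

P* = 467.5, Q* = 2629

With T = 51, supply is Qs = -176 + 6P.
At equilibrium Qd = Qs, so 3330.25 - 1.5P = -176 + 6P; collecting terms, 3506.25 = 7.5P and P* = 467.5.
Then Q* = 3330.25 - 1.5(467.5) = 2629.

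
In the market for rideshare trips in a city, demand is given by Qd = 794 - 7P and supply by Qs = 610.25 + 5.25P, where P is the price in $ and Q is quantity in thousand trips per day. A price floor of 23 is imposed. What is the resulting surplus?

Surplus = 98

Evaluating both curves at the floor price 23 gives Qd = 633, Qs = 731.
Surplus = Qs - Qd = 731 - 633 = 98.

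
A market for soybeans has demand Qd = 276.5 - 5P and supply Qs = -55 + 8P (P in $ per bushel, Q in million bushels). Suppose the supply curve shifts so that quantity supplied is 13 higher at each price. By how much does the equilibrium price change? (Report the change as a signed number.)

At equilibrium Qd = Qs, so 276.5 - 5P = -55 + 8P; collecting terms, 331.5 = 13P and P* = 25.5.
Then Q* = 276.5 - 5(25.5) = 149.
After the shift, supply is Qs = -42 + 8P.
The new intersection has 318.5 = 13P, i.e. P = 24.5, Q = 154.
ΔP = 24.5 - 25.5 = -1.

ΔP = -1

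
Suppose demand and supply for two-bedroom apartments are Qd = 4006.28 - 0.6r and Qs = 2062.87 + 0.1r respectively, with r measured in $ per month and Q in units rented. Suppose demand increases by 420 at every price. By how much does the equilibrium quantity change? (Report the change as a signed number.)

ΔQ = 60

At equilibrium Qd = Qs, so 4006.28 - 0.6r = 2062.87 + 0.1r; collecting terms, 1943.41 = 0.7r and r* = 2776.3.
Substitute back: Q* = 4006.28 - 0.6(2776.3) = 2340.5.
After the shift, demand is Qd = 4426.28 - 0.6r.
Re-solving, 0.7r = 2363.41 gives r = 3376.3 and Q = 2400.5.
ΔQ = 2400.5 - 2340.5 = 60.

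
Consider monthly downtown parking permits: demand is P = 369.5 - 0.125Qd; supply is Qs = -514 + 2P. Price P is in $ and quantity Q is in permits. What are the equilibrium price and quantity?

P* = 347, Q* = 180

Solving each curve for Q: Qd = 2956 - 8P.
Set Qd = Qs: 2956 - 8P = -514 + 2P, so 3470 = 10P and P* = 347.
Plugging P* into demand: Q* = 2956 - 8(347) = 180.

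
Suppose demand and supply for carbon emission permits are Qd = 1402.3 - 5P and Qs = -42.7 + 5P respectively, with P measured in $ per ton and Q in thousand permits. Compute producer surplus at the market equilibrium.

Equating demand and supply, 1402.3 - 5P = -42.7 + 5P gives 10P = 1445, so P* = 144.5.
Then Q* = 1402.3 - 5(144.5) = 679.8.
Supply choke price (Qs = 0): P = 8.54. Producer surplus = ½ × (144.5 - 8.54) × 679.8 = 46212.804.

Producer surplus = 46212.804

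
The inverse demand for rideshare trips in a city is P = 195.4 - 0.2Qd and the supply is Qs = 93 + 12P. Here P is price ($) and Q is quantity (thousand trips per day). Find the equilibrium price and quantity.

P* = 52, Q* = 717

Inverting to quantity form: Qd = 977 - 5P.
At equilibrium Qd = Qs, so 977 - 5P = 93 + 12P; collecting terms, 884 = 17P and P* = 52.
Plugging P* into demand: Q* = 977 - 5(52) = 717.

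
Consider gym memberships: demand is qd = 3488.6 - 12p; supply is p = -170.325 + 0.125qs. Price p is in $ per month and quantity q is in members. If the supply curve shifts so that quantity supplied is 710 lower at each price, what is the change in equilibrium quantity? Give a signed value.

In direct form, qs = 1362.6 + 8p.
Equating demand and supply, 3488.6 - 12p = 1362.6 + 8p gives 20p = 2126, so p* = 106.3.
Plugging p* into demand: q* = 3488.6 - 12(106.3) = 2213.
After the shift, supply is qs = 652.6 + 8p.
Re-solving, 20p = 2836 gives p = 141.8 and q = 1787.
Δq = 1787 - 2213 = -426.

Δq = -426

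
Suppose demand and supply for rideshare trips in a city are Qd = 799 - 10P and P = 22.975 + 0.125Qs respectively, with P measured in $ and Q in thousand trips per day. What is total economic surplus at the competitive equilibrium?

In direct form, Qs = -183.8 + 8P.
Equating demand and supply, 799 - 10P = -183.8 + 8P gives 18P = 982.8, so P* = 54.6.
Substitute back: Q* = 799 - 10(54.6) = 253.
Demand choke price = 79.9; supply choke price = 22.975. CS = ½(79.9 - 54.6)(253) = 3200.45; PS = ½(54.6 - 22.975)(253) = 4000.5625. Total surplus = 7201.0125.

Total surplus = 7201.0125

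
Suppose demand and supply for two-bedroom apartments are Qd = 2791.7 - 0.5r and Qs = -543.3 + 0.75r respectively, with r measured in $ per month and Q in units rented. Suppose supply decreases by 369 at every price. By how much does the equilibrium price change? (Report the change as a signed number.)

The market clears where 2791.7 - 0.5r = -543.3 + 0.75r. Rearranging, 1.25r = 3335, hence r* = 2668.
Substitute back: Q* = 2791.7 - 0.5(2668) = 1457.7.
After the shift, supply is Qs = -912.3 + 0.75r.
Re-solving, 1.25r = 3704 gives r = 2963.2 and Q = 1310.1.
Δr = 2963.2 - 2668 = 295.2.

Δr = 295.2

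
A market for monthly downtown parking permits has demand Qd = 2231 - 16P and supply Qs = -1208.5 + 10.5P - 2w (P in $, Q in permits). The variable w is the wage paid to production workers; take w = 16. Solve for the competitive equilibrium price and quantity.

P* = 131, Q* = 135

With w = 16, supply is Qs = -1240.5 + 10.5P.
Equating demand and supply, 2231 - 16P = -1240.5 + 10.5P gives 26.5P = 3471.5, so P* = 131.
Then Q* = 2231 - 16(131) = 135.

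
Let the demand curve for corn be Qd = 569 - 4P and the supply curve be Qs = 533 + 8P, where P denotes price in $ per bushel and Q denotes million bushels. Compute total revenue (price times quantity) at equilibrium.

Total revenue = 1671

At equilibrium Qd = Qs, so 569 - 4P = 533 + 8P; collecting terms, 36 = 12P and P* = 3.
Substitute back: Q* = 569 - 4(3) = 557.
Total revenue = P* × Q* = 3 × 557 = 1671.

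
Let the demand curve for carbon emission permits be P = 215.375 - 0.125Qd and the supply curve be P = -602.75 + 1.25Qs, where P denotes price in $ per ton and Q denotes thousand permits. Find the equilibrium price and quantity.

P* = 141, Q* = 595

In direct form, Qd = 1723 - 8P and Qs = 482.2 + 0.8P.
At equilibrium Qd = Qs, so 1723 - 8P = 482.2 + 0.8P; collecting terms, 1240.8 = 8.8P and P* = 141.
Then Q* = 1723 - 8(141) = 595.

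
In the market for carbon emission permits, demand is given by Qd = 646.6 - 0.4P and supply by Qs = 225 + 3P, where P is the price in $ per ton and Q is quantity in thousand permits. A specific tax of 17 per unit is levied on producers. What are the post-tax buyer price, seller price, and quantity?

P_b = 139, P_s = 122, Q = 591

With a tax of 17 on producers, they supply based on the net price P_s = P_b - 17, so Qs = 174 + 3P_b.
Market clearing requires 646.6 - 0.4P_b = 174 + 3P_b; hence 472.6 = 3.4P_b and P_b = 139.
So P_s = 122 and the quantity traded is Q = 646.6 - 0.4(139) = 591.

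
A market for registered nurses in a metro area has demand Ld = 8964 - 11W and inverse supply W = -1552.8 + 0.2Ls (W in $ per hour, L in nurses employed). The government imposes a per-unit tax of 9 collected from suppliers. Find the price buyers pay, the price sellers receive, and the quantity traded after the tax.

In direct form, Ls = 7764 + 5W.
With a tax of 9 on suppliers, they supply based on the net price W_s = W_b - 9, so Ls = 7719 + 5W_b.
Equate demand and the shifted supply: 8964 - 11W_b = 7719 + 5W_b, giving 16W_b = 1245, so W_b = 77.8125.
So W_s = 68.8125 and the quantity traded is L = 8964 - 11(77.8125) = 8108.0625.

W_b = 77.8125, W_s = 68.8125, L = 8108.0625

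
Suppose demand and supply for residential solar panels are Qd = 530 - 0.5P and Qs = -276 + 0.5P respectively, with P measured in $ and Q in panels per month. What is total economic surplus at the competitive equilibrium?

Total surplus = 32258

Set Qd = Qs: 530 - 0.5P = -276 + 0.5P, so 806 = P and P* = 806.
Then Q* = 530 - 0.5(806) = 127.
Demand choke price = 1060; supply choke price = 552. CS = ½(1060 - 806)(127) = 16129; PS = ½(806 - 552)(127) = 16129. Total surplus = 32258.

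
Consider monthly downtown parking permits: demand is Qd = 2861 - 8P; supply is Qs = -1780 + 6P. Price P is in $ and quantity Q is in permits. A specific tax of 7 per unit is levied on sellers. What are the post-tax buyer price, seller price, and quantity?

P_b = 334.5, P_s = 327.5, Q = 185

Sellers keep P_s = P_b - 7 per unit, so supply in terms of the buyer price is Qs = -1822 + 6P_b.
Market clearing requires 2861 - 8P_b = -1822 + 6P_b; hence 4683 = 14P_b and P_b = 334.5.
So P_s = 327.5 and the quantity traded is Q = 2861 - 8(334.5) = 185.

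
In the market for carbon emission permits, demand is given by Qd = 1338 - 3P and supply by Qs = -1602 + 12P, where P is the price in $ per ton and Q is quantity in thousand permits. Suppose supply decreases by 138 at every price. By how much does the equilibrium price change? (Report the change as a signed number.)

ΔP = 9.2

Equating demand and supply, 1338 - 3P = -1602 + 12P gives 15P = 2940, so P* = 196.
Substitute back: Q* = 1338 - 3(196) = 750.
After the shift, supply is Qs = -1740 + 12P.
Re-solving, 15P = 3078 gives P = 205.2 and Q = 722.4.
ΔP = 205.2 - 196 = 9.2.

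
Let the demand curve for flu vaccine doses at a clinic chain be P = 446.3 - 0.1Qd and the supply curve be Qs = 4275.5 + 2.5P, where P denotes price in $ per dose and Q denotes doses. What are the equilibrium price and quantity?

Solving each curve for Q: Qd = 4463 - 10P.
The market clears where 4463 - 10P = 4275.5 + 2.5P. Rearranging, 12.5P = 187.5, hence P* = 15.
Plugging P* into demand: Q* = 4463 - 10(15) = 4313.

P* = 15, Q* = 4313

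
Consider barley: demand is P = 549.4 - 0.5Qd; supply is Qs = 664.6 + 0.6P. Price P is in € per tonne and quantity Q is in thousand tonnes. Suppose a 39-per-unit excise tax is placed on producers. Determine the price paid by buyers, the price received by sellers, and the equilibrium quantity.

Rewriting in direct form: Qd = 1098.8 - 2P.
Producers keep P_s = P_b - 39 per unit, so supply in terms of the buyer price is Qs = 641.2 + 0.6P_b.
Market clearing requires 1098.8 - 2P_b = 641.2 + 0.6P_b; hence 457.6 = 2.6P_b and P_b = 176.
Then P_s = 176 - 39 = 137 and Q = 1098.8 - 2(176) = 746.8.

P_b = 176, P_s = 137, Q = 746.8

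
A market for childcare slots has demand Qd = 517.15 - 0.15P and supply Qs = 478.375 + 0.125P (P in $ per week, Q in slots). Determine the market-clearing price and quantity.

P* = 141, Q* = 496

The market clears where 517.15 - 0.15P = 478.375 + 0.125P. Rearranging, 0.275P = 38.775, hence P* = 141.
From the demand curve, Q* = 517.15 - 0.15(141) = 496.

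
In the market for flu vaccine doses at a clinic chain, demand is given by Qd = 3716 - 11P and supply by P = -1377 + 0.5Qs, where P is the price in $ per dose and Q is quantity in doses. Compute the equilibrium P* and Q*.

P* = 74, Q* = 2902

In direct form, Qs = 2754 + 2P.
Equating demand and supply, 3716 - 11P = 2754 + 2P gives 13P = 962, so P* = 74.
From the demand curve, Q* = 3716 - 11(74) = 2902.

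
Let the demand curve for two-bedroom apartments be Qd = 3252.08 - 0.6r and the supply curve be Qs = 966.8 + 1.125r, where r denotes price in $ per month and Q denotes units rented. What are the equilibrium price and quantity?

Set Qd = Qs: 3252.08 - 0.6r = 966.8 + 1.125r, so 2285.28 = 1.725r and r* = 1324.8.
Substitute back: Q* = 3252.08 - 0.6(1324.8) = 2457.2.

r* = 1324.8, Q* = 2457.2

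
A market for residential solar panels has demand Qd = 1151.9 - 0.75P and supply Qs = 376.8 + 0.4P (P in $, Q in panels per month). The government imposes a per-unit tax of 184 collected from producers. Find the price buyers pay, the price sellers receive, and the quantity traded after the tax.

P_b = 738, P_s = 554, Q = 598.4

Producers keep P_s = P_b - 184 per unit, so supply in terms of the buyer price is Qs = 303.2 + 0.4P_b.
Set Qd = Qs: 1151.9 - 0.75P_b = 303.2 + 0.4P_b, so 848.7 = 1.15P_b and P_b = 738.
So P_s = 554 and the quantity traded is Q = 1151.9 - 0.75(738) = 598.4.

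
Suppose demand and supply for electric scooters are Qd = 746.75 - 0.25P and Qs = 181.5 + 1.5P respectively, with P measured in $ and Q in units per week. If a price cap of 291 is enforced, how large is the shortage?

With P fixed at 291, quantity demanded is 674 and quantity supplied is 618.
Shortage = Qd - Qs = 674 - 618 = 56.

Shortage = 56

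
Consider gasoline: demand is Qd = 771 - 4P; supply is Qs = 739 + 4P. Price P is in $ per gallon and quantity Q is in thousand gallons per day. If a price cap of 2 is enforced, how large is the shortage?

Evaluating both curves at the ceiling price 2 gives Qd = 763, Qs = 747.
Shortage = Qd - Qs = 763 - 747 = 16.

Shortage = 16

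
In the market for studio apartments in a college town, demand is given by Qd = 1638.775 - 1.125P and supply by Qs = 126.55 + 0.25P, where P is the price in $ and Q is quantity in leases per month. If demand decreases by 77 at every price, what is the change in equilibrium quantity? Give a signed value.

The market clears where 1638.775 - 1.125P = 126.55 + 0.25P. Rearranging, 1.375P = 1512.225, hence P* = 1099.8.
From the demand curve, Q* = 1638.775 - 1.125(1099.8) = 401.5.
After the shift, demand is Qd = 1561.775 - 1.125P.
New equilibrium: 1435.225 = 1.375P, so P = 1043.8 and Q = 387.5.
ΔQ = 387.5 - 401.5 = -14.

ΔQ = -14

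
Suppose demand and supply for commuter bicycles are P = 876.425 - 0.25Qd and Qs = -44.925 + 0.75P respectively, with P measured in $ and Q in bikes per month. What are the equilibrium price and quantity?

P* = 747.5, Q* = 515.7

In direct form, Qd = 3505.7 - 4P.
At equilibrium Qd = Qs, so 3505.7 - 4P = -44.925 + 0.75P; collecting terms, 3550.625 = 4.75P and P* = 747.5.
Then Q* = 3505.7 - 4(747.5) = 515.7.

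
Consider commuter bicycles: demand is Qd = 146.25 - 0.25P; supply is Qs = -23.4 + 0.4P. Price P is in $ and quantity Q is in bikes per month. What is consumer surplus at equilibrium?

Set Qd = Qs: 146.25 - 0.25P = -23.4 + 0.4P, so 169.65 = 0.65P and P* = 261.
Then Q* = 146.25 - 0.25(261) = 81.
Demand choke price (Qd = 0): P = 146.25/0.25 = 585. Consumer surplus = ½ × (585 - 261) × 81 = 13122.

Consumer surplus = 13122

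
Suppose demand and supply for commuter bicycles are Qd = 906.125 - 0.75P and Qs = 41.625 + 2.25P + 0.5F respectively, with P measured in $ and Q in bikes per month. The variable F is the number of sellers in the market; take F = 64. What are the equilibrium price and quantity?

With F = 64, supply is Qs = 73.625 + 2.25P.
At equilibrium Qd = Qs, so 906.125 - 0.75P = 73.625 + 2.25P; collecting terms, 832.5 = 3P and P* = 277.5.
Substitute back: Q* = 906.125 - 0.75(277.5) = 698.

P* = 277.5, Q* = 698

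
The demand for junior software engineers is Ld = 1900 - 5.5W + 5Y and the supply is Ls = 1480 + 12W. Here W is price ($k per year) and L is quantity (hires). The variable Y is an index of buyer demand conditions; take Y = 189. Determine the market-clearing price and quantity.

With Y = 189, demand is Ld = 2845 - 5.5W.
At equilibrium Ld = Ls, so 2845 - 5.5W = 1480 + 12W; collecting terms, 1365 = 17.5W and W* = 78.
From the demand curve, L* = 2845 - 5.5(78) = 2416.

W* = 78, L* = 2416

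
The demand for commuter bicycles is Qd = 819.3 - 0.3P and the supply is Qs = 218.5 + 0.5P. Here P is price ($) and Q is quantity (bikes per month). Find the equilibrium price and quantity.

P* = 751, Q* = 594

At equilibrium Qd = Qs, so 819.3 - 0.3P = 218.5 + 0.5P; collecting terms, 600.8 = 0.8P and P* = 751.
Substitute back: Q* = 819.3 - 0.3(751) = 594.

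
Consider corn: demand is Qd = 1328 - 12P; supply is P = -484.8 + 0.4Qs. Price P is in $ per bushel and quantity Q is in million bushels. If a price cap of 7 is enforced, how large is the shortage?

Shortage = 14.5

Rewriting in direct form: Qs = 1212 + 2.5P.
Evaluating both curves at the ceiling price 7 gives Qd = 1244, Qs = 1229.5.
Shortage = Qd - Qs = 1244 - 1229.5 = 14.5.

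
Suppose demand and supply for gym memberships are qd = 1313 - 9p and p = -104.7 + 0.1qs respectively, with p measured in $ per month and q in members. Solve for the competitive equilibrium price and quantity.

Inverting to quantity form: qs = 1047 + 10p.
Set qd = qs: 1313 - 9p = 1047 + 10p, so 266 = 19p and p* = 14.
Substitute back: q* = 1313 - 9(14) = 1187.

p* = 14, q* = 1187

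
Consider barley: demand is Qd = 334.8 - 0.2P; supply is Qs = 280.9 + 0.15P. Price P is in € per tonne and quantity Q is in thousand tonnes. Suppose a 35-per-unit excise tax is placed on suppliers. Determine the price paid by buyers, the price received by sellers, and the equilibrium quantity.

The tax drives a wedge P_b - P_s = 35. Substituting P_s = P_b - 35 into supply: Qs = 275.65 + 0.15P_b.
Set Qd = Qs: 334.8 - 0.2P_b = 275.65 + 0.15P_b, so 59.15 = 0.35P_b and P_b = 169.
Then P_s = 169 - 35 = 134 and Q = 334.8 - 0.2(169) = 301.

P_b = 169, P_s = 134, Q = 301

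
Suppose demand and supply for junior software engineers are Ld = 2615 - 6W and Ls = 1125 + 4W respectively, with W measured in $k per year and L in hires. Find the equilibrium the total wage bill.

At equilibrium Ld = Ls, so 2615 - 6W = 1125 + 4W; collecting terms, 1490 = 10W and W* = 149.
Then L* = 2615 - 6(149) = 1721.
The total wage bill = W* × L* = 149 × 1721 = 256429.

The total wage bill = 256429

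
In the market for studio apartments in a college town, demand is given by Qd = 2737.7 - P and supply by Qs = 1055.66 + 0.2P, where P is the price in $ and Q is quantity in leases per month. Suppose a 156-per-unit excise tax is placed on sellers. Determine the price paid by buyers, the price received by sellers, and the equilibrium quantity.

P_b = 1427.7, P_s = 1271.7, Q = 1310

The tax drives a wedge P_b - P_s = 156. Substituting P_s = P_b - 156 into supply: Qs = 1024.46 + 0.2P_b.
Equate demand and the shifted supply: 2737.7 - P_b = 1024.46 + 0.2P_b, giving 1.2P_b = 1713.24, so P_b = 1427.7.
Then P_s = 1427.7 - 156 = 1271.7 and Q = 2737.7 - 1427.7 = 1310.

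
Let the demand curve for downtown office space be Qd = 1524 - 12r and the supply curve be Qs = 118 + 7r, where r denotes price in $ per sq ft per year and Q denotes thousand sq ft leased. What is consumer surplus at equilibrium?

The market clears where 1524 - 12r = 118 + 7r. Rearranging, 19r = 1406, hence r* = 74.
Substitute back: Q* = 1524 - 12(74) = 636.
Demand choke price (Qd = 0): r = 1524/12 = 127. Consumer surplus = ½ × (127 - 74) × 636 = 16854.

Consumer surplus = 16854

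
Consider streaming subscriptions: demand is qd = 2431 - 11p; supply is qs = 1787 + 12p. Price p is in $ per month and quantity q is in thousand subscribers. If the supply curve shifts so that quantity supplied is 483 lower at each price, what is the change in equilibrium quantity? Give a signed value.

Set qd = qs: 2431 - 11p = 1787 + 12p, so 644 = 23p and p* = 28.
Then q* = 2431 - 11(28) = 2123.
After the shift, supply is qs = 1304 + 12p.
New equilibrium: 1127 = 23p, so p = 49 and q = 1892.
Δq = 1892 - 2123 = -231.

Δq = -231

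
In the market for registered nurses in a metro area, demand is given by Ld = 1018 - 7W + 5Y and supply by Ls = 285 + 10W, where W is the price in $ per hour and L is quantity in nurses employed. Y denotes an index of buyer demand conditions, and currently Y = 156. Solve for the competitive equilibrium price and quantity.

With Y = 156, demand is Ld = 1798 - 7W.
At equilibrium Ld = Ls, so 1798 - 7W = 285 + 10W; collecting terms, 1513 = 17W and W* = 89.
Then L* = 1798 - 7(89) = 1175.

W* = 89, L* = 1175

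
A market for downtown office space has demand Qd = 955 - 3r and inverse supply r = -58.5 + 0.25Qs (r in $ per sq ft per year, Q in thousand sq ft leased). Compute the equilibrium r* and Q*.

r* = 103, Q* = 646

Solving each curve for Q: Qs = 234 + 4r.
The market clears where 955 - 3r = 234 + 4r. Rearranging, 7r = 721, hence r* = 103.
Then Q* = 955 - 3(103) = 646.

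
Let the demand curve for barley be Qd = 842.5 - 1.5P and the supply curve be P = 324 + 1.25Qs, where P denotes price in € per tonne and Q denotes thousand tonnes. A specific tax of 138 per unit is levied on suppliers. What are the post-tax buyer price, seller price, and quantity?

P_b = 527, P_s = 389, Q = 52

Rewriting in direct form: Qs = -259.2 + 0.8P.
The tax drives a wedge P_b - P_s = 138. Substituting P_s = P_b - 138 into supply: Qs = -369.6 + 0.8P_b.
Set Qd = Qs: 842.5 - 1.5P_b = -369.6 + 0.8P_b, so 1212.1 = 2.3P_b and P_b = 527.
So P_s = 389 and the quantity traded is Q = 842.5 - 1.5(527) = 52.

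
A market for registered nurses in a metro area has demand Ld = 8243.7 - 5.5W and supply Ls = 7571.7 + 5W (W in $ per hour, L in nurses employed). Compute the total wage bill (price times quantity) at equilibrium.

Set Ld = Ls: 8243.7 - 5.5W = 7571.7 + 5W, so 672 = 10.5W and W* = 64.
Substitute back: L* = 8243.7 - 5.5(64) = 7891.7.
The total wage bill = W* × L* = 64 × 7891.7 = 505068.8.

The total wage bill = 505068.8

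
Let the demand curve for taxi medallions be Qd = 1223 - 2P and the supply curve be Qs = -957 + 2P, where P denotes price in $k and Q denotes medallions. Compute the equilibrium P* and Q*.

Equating demand and supply, 1223 - 2P = -957 + 2P gives 4P = 2180, so P* = 545.
Then Q* = 1223 - 2(545) = 133.

P* = 545, Q* = 133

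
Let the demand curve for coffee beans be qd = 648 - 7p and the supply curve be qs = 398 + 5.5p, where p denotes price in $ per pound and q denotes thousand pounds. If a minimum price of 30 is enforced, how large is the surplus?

Surplus = 125

Evaluating both curves at the floor price 30 gives qd = 438, qs = 563.
Surplus = qs - qd = 563 - 438 = 125.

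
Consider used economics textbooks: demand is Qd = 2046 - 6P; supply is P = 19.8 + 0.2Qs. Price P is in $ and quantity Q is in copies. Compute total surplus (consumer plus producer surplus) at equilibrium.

Total surplus = 140685.6

Rewriting in direct form: Qs = -99 + 5P.
The market clears where 2046 - 6P = -99 + 5P. Rearranging, 11P = 2145, hence P* = 195.
Then Q* = 2046 - 6(195) = 876.
Demand choke price = 341; supply choke price = 19.8. CS = ½(341 - 195)(876) = 63948; PS = ½(195 - 19.8)(876) = 76737.6. Total surplus = 140685.6.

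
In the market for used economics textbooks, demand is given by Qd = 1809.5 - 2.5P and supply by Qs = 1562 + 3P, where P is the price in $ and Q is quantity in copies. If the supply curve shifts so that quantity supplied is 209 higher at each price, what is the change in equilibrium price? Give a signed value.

ΔP = -38

Equating demand and supply, 1809.5 - 2.5P = 1562 + 3P gives 5.5P = 247.5, so P* = 45.
Then Q* = 1809.5 - 2.5(45) = 1697.
After the shift, supply is Qs = 1771 + 3P.
The new intersection has 38.5 = 5.5P, i.e. P = 7, Q = 1792.
ΔP = 7 - 45 = -38.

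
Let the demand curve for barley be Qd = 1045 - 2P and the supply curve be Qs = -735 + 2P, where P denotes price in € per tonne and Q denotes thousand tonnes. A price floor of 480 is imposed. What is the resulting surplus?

At P = 480: Qd = 85 and Qs = 225.
Surplus = Qs - Qd = 225 - 85 = 140.

Surplus = 140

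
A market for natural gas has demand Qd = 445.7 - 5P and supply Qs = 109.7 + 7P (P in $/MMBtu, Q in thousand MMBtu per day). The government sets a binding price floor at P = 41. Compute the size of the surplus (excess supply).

With P fixed at 41, quantity demanded is 240.7 and quantity supplied is 396.7.
Surplus = Qs - Qd = 396.7 - 240.7 = 156.

Surplus = 156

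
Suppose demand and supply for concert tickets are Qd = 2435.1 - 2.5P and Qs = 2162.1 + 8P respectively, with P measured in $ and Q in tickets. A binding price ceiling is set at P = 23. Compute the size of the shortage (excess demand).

Shortage = 31.5

At P = 23: Qd = 2377.6 and Qs = 2346.1.
Shortage = Qd - Qs = 2377.6 - 2346.1 = 31.5.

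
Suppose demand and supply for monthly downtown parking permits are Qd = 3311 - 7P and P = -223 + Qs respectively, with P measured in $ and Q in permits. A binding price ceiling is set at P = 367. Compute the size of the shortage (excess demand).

In direct form, Qs = 223 + P.
With P fixed at 367, quantity demanded is 742 and quantity supplied is 590.
Shortage = Qd - Qs = 742 - 590 = 152.

Shortage = 152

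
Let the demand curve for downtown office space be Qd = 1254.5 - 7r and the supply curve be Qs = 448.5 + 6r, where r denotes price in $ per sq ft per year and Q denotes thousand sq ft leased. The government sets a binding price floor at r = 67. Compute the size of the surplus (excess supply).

With r fixed at 67, quantity demanded is 785.5 and quantity supplied is 850.5.
Surplus = Qs - Qd = 850.5 - 785.5 = 65.

Surplus = 65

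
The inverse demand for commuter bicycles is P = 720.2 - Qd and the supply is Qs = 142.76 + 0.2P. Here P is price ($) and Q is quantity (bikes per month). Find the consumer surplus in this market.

In direct form, Qd = 720.2 - P.
Equating demand and supply, 720.2 - P = 142.76 + 0.2P gives 1.2P = 577.44, so P* = 481.2.
From the demand curve, Q* = 720.2 - 481.2 = 239.
Demand choke price (Qd = 0): P = 720.2. Consumer surplus = ½ × (720.2 - 481.2) × 239 = 28560.5.

Consumer surplus = 28560.5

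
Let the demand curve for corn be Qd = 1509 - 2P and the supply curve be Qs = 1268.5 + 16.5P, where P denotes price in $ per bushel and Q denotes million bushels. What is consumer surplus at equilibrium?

Equating demand and supply, 1509 - 2P = 1268.5 + 16.5P gives 18.5P = 240.5, so P* = 13.
Then Q* = 1509 - 2(13) = 1483.
Demand choke price (Qd = 0): P = 1509/2 = 754.5. Consumer surplus = ½ × (754.5 - 13) × 1483 = 549822.25.

Consumer surplus = 549822.25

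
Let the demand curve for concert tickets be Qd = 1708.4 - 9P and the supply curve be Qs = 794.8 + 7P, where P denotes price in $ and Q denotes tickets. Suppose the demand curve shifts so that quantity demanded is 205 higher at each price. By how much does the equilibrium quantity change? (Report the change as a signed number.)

ΔQ = 89.6875

At equilibrium Qd = Qs, so 1708.4 - 9P = 794.8 + 7P; collecting terms, 913.6 = 16P and P* = 57.1.
From the demand curve, Q* = 1708.4 - 9(57.1) = 1194.5.
After the shift, demand is Qd = 1913.4 - 9P.
New equilibrium: 1118.6 = 16P, so P = 69.9125 and Q = 1284.1875.
ΔQ = 1284.1875 - 1194.5 = 89.6875.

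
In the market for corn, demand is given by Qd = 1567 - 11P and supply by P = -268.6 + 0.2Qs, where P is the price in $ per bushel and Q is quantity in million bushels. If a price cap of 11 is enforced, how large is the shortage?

Shortage = 48

Rewriting in direct form: Qs = 1343 + 5P.
With P fixed at 11, quantity demanded is 1446 and quantity supplied is 1398.
Shortage = Qd - Qs = 1446 - 1398 = 48.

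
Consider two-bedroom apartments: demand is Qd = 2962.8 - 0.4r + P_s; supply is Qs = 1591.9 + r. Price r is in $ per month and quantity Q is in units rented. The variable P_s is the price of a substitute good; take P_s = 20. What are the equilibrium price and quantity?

r* = 993.5, Q* = 2585.4

With P_s = 20, demand is Qd = 2982.8 - 0.4r.
The market clears where 2982.8 - 0.4r = 1591.9 + r. Rearranging, 1.4r = 1390.9, hence r* = 993.5.
Substitute back: Q* = 2982.8 - 0.4(993.5) = 2585.4.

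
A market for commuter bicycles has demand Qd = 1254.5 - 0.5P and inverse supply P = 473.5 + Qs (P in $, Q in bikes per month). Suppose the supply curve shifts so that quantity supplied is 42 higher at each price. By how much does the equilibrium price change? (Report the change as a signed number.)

ΔP = -28

Inverting to quantity form: Qs = -473.5 + P.
Set Qd = Qs: 1254.5 - 0.5P = -473.5 + P, so 1728 = 1.5P and P* = 1152.
Plugging P* into demand: Q* = 1254.5 - 0.5(1152) = 678.5.
After the shift, supply is Qs = -431.5 + P.
Re-solving, 1.5P = 1686 gives P = 1124 and Q = 692.5.
ΔP = 1124 - 1152 = -28.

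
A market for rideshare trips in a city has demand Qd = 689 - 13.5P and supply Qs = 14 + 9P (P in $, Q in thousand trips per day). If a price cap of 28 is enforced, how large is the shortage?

Evaluating both curves at the ceiling price 28 gives Qd = 311, Qs = 266.
Shortage = Qd - Qs = 311 - 266 = 45.

Shortage = 45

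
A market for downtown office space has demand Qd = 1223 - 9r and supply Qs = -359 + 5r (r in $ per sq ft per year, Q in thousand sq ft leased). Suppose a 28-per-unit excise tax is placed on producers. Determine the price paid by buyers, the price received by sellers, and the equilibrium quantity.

r_b = 123, r_s = 95, Q = 116

Producers keep r_s = r_b - 28 per unit, so supply in terms of the buyer price is Qs = -499 + 5r_b.
Set Qd = Qs: 1223 - 9r_b = -499 + 5r_b, so 1722 = 14r_b and r_b = 123.
So r_s = 95 and the quantity traded is Q = 1223 - 9(123) = 116.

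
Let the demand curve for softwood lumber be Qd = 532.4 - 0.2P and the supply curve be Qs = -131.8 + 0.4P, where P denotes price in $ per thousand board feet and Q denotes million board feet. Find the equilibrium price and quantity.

The market clears where 532.4 - 0.2P = -131.8 + 0.4P. Rearranging, 0.6P = 664.2, hence P* = 1107.
Plugging P* into demand: Q* = 532.4 - 0.2(1107) = 311.

P* = 1107, Q* = 311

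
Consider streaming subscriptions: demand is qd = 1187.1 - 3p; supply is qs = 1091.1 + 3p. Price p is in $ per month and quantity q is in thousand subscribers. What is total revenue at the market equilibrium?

Total revenue = 18225.6

At equilibrium qd = qs, so 1187.1 - 3p = 1091.1 + 3p; collecting terms, 96 = 6p and p* = 16.
From the demand curve, q* = 1187.1 - 3(16) = 1139.1.
Total revenue = p* × q* = 16 × 1139.1 = 18225.6.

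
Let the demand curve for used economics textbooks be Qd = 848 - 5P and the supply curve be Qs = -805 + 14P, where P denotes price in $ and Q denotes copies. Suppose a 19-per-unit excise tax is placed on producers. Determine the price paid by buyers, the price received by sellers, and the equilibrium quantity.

The tax drives a wedge P_b - P_s = 19. Substituting P_s = P_b - 19 into supply: Qs = -1071 + 14P_b.
Set Qd = Qs: 848 - 5P_b = -1071 + 14P_b, so 1919 = 19P_b and P_b = 101.
Then P_s = 101 - 19 = 82 and Q = 848 - 5(101) = 343.

P_b = 101, P_s = 82, Q = 343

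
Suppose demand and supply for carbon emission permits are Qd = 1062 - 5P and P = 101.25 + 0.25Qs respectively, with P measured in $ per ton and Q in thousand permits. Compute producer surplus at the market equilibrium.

Producer surplus = 7626.125

Solving each curve for Q: Qs = -405 + 4P.
The market clears where 1062 - 5P = -405 + 4P. Rearranging, 9P = 1467, hence P* = 163.
Then Q* = 1062 - 5(163) = 247.
Supply choke price (Qs = 0): P = 101.25. Producer surplus = ½ × (163 - 101.25) × 247 = 7626.125.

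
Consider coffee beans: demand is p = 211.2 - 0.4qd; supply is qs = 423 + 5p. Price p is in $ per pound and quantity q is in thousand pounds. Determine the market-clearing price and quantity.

Inverting to quantity form: qd = 528 - 2.5p.
At equilibrium qd = qs, so 528 - 2.5p = 423 + 5p; collecting terms, 105 = 7.5p and p* = 14.
Then q* = 528 - 2.5(14) = 493.

p* = 14, q* = 493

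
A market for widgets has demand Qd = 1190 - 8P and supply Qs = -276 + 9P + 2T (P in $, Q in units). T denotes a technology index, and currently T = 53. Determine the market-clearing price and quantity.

P* = 80, Q* = 550

With T = 53, supply is Qs = -170 + 9P.
Equating demand and supply, 1190 - 8P = -170 + 9P gives 17P = 1360, so P* = 80.
Then Q* = 1190 - 8(80) = 550.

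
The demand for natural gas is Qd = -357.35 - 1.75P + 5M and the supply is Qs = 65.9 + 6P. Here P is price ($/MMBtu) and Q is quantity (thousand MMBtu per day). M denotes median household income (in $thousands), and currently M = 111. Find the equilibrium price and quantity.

P* = 17, Q* = 167.9

With M = 111, demand is Qd = 197.65 - 1.75P.
At equilibrium Qd = Qs, so 197.65 - 1.75P = 65.9 + 6P; collecting terms, 131.75 = 7.75P and P* = 17.
Plugging P* into demand: Q* = 197.65 - 1.75(17) = 167.9.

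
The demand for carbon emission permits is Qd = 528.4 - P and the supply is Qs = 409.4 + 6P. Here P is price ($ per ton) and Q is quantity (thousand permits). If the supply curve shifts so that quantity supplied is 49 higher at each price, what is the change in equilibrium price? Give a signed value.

Equating demand and supply, 528.4 - P = 409.4 + 6P gives 7P = 119, so P* = 17.
Plugging P* into demand: Q* = 528.4 - 17 = 511.4.
After the shift, supply is Qs = 458.4 + 6P.
Re-solving, 7P = 70 gives P = 10 and Q = 518.4.
ΔP = 10 - 17 = -7.

ΔP = -7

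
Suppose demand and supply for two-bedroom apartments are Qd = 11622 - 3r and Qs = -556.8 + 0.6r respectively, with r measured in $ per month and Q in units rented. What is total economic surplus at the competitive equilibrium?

Set Qd = Qs: 11622 - 3r = -556.8 + 0.6r, so 12178.8 = 3.6r and r* = 3383.
Plugging r* into demand: Q* = 11622 - 3(3383) = 1473.
Demand choke price = 3874; supply choke price = 928. CS = ½(3874 - 3383)(1473) = 361621.5; PS = ½(3383 - 928)(1473) = 1808107.5. Total surplus = 2169729.

Total surplus = 2169729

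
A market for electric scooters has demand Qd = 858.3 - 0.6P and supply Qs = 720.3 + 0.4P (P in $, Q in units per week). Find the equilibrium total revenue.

At equilibrium Qd = Qs, so 858.3 - 0.6P = 720.3 + 0.4P; collecting terms, 138 = P and P* = 138.
Plugging P* into demand: Q* = 858.3 - 0.6(138) = 775.5.
Total revenue = P* × Q* = 138 × 775.5 = 107019.

Total revenue = 107019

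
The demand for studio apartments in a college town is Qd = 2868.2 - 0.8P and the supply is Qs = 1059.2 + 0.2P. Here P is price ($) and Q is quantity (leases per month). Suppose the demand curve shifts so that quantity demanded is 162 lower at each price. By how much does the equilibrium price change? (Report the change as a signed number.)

At equilibrium Qd = Qs, so 2868.2 - 0.8P = 1059.2 + 0.2P; collecting terms, 1809 = P and P* = 1809.
Substitute back: Q* = 2868.2 - 0.8(1809) = 1421.
After the shift, demand is Qd = 2706.2 - 0.8P.
New equilibrium: 1647 = P, so P = 1647 and Q = 1388.6.
ΔP = 1647 - 1809 = -162.

ΔP = -162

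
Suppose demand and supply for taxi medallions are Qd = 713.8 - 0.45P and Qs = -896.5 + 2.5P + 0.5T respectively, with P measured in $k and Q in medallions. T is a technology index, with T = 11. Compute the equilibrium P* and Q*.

With T = 11, supply is Qs = -891 + 2.5P.
Set Qd = Qs: 713.8 - 0.45P = -891 + 2.5P, so 1604.8 = 2.95P and P* = 544.
Then Q* = 713.8 - 0.45(544) = 469.

P* = 544, Q* = 469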